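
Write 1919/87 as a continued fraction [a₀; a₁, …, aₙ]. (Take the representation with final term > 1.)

[22; 17, 2, 2]

1919 = 22×87 + 5
87 = 17×5 + 2
5 = 2×2 + 1
2 = 2×1 + 0  (stop)
So 1919/87 = [22; 17, 2, 2].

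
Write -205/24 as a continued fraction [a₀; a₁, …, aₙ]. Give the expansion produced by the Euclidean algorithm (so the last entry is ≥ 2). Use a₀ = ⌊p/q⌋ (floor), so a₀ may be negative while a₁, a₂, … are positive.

-205 = -9·24 + 11
24 = 2·11 + 2
11 = 5·2 + 1
2 = 2·1 + 0  (stop)
So -205/24 = [-9; 2, 5, 2].

[-9; 2, 5, 2]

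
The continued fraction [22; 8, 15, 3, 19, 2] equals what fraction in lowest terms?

325466/14711

Fold from the inside: start with 2/1.
  19 + 1/2 = 39/2
  3 + 2/39 = 119/39
  15 + 39/119 = 1824/119
  8 + 119/1824 = 14711/1824
  22 + 1824/14711 = 325466/14711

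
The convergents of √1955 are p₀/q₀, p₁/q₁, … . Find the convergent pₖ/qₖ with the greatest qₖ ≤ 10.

√1955 = [44; 4, 1, 1, 1, 4, 88, …] (period length 6).
Convergents:
  p_0/q_0 = 44/1
  p_1/q_1 = 177/4
  p_2/q_2 = 221/5
  p_3/q_3 = 398/9
  p_4/q_4 = 619/14
q_3 = 9 ≤ 10 < 14 = q_4, so the answer is 398/9.

398/9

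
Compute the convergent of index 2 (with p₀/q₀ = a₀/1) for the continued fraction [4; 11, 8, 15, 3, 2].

Using pₖ = aₖpₖ₋₁ + pₖ₋₂, qₖ = aₖqₖ₋₁ + qₖ₋₂ (with p₋₁=1, p₋₂=0, q₋₁=0, q₋₂=1):
  k=0: a=4, p=4, q=1
  k=1: a=11, p=45, q=11
  k=2: a=8, p=364, q=89

364/89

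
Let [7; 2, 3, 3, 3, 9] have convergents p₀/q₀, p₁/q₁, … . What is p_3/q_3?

Using pₖ = aₖpₖ₋₁ + pₖ₋₂, qₖ = aₖqₖ₋₁ + qₖ₋₂ (with p₋₁=1, p₋₂=0, q₋₁=0, q₋₂=1):
  k=0: a=7, p=7, q=1
  k=1: a=2, p=15, q=2
  k=2: a=3, p=52, q=7
  k=3: a=3, p=171, q=23

171/23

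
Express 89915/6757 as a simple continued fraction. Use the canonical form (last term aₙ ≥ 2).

[13; 3, 3, 1, 7, 9, 2, 3]

89915 = 13*6757 + 2074
6757 = 3*2074 + 535
2074 = 3*535 + 469
535 = 1*469 + 66
469 = 7*66 + 7
66 = 9*7 + 3
7 = 2*3 + 1
3 = 3*1 + 0  (stop)
So 89915/6757 = [13; 3, 3, 1, 7, 9, 2, 3].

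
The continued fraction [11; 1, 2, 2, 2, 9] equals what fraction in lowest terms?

1873/160

Using pₖ = aₖpₖ₋₁ + pₖ₋₂ and qₖ = aₖqₖ₋₁ + qₖ₋₂:
  k=0: a=11, p=11, q=1
  k=1: a=1, p=12, q=1
  k=2: a=2, p=35, q=3
  k=3: a=2, p=82, q=7
  k=4: a=2, p=199, q=17
  k=5: a=9, p=1873, q=160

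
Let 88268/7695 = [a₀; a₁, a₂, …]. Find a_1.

88268 = 11·7695 + 3623   →  a_0 = 11
7695 = 2·3623 + 449   →  a_1 = 2

2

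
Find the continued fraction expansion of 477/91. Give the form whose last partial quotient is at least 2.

477 = 5·91 + 22
91 = 4·22 + 3
22 = 7·3 + 1
3 = 3·1 + 0  (stop)
So 477/91 = [5; 4, 7, 3].

[5; 4, 7, 3]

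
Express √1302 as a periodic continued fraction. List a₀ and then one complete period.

[36; 12, 72]

a₀ = ⌊√1302⌋ = 36.
With m₀=0, d₀=1 and mₖ₊₁ = dₖaₖ − mₖ, dₖ₊₁ = (n − mₖ₊₁²)/dₖ, aₖ₊₁ = ⌊(a₀+mₖ₊₁)/dₖ₊₁⌋:
  k=1: m=36, d=6, a=12
  k=2: m=36, d=1, a=72
d=1 and a=2a₀=72 at k=2, so the next step gives (m, d) = (36, 6) again — its k=1 value — and the period has length 2.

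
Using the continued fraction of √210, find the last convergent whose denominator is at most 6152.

47894/3305

√210 = [14; 2, 28, …] (period length 2).
Convergents:
  p_0/q_0 = 14/1
  p_1/q_1 = 29/2
  p_2/q_2 = 826/57
  p_3/q_3 = 1681/116
  p_4/q_4 = 47894/3305
  p_5/q_5 = 97469/6726
q_4 = 3305 ≤ 6152 < 6726 = q_5, so the answer is 47894/3305.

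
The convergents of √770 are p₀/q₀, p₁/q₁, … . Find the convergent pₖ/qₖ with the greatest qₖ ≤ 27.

111/4

√770 = [27; 1, 2, 1, 54, …] (period length 4).
Convergents:
  p_0/q_0 = 27/1
  p_1/q_1 = 28/1
  p_2/q_2 = 83/3
  p_3/q_3 = 111/4
  p_4/q_4 = 6077/219
q_3 = 4 ≤ 27 < 219 = q_4, so the answer is 111/4.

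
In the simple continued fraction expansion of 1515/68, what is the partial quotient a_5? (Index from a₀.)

1515 = 22·68 + 19   →  a_0 = 22
68 = 3·19 + 11   →  a_1 = 3
19 = 1·11 + 8   →  a_2 = 1
11 = 1·8 + 3   →  a_3 = 1
8 = 2·3 + 2   →  a_4 = 2
3 = 1·2 + 1   →  a_5 = 1

1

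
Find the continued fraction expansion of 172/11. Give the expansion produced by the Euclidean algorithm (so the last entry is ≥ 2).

[15; 1, 1, 1, 3]

172 = 15*11 + 7
11 = 1*7 + 4
7 = 1*4 + 3
4 = 1*3 + 1
3 = 3*1 + 0  (stop)
So 172/11 = [15; 1, 1, 1, 3].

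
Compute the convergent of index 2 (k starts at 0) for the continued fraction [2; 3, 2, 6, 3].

Using pₖ = aₖpₖ₋₁ + pₖ₋₂, qₖ = aₖqₖ₋₁ + qₖ₋₂ (with p₋₁=1, p₋₂=0, q₋₁=0, q₋₂=1):
  k=0: a=2, p=2, q=1
  k=1: a=3, p=7, q=3
  k=2: a=2, p=16, q=7

16/7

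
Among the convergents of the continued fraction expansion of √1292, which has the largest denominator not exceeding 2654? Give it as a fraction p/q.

46548/1295

√1292 = [35; 1, 16, 1, 70, …] (period length 4).
Convergents:
  p_0/q_0 = 35/1
  p_1/q_1 = 36/1
  p_2/q_2 = 611/17
  p_3/q_3 = 647/18
  p_4/q_4 = 45901/1277
  p_5/q_5 = 46548/1295
  p_6/q_6 = 790669/21997
q_5 = 1295 ≤ 2654 < 21997 = q_6, so the answer is 46548/1295.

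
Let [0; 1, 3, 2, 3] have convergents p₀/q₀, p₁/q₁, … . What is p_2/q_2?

3/4

Using pₖ = aₖpₖ₋₁ + pₖ₋₂, qₖ = aₖqₖ₋₁ + qₖ₋₂ (with p₋₁=1, p₋₂=0, q₋₁=0, q₋₂=1):
  k=0: a=0, p=0, q=1
  k=1: a=1, p=1, q=1
  k=2: a=3, p=3, q=4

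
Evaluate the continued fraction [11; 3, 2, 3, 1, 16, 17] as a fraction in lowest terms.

Fold from the inside: start with 17/1.
  16 + 1/17 = 273/17
  1 + 17/273 = 290/273
  3 + 273/290 = 1143/290
  2 + 290/1143 = 2576/1143
  3 + 1143/2576 = 8871/2576
  11 + 2576/8871 = 100157/8871

100157/8871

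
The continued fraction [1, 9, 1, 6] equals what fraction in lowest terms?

76/69

Using pₖ = aₖpₖ₋₁ + pₖ₋₂ and qₖ = aₖqₖ₋₁ + qₖ₋₂:
  k=0: a=1, p=1, q=1
  k=1: a=9, p=10, q=9
  k=2: a=1, p=11, q=10
  k=3: a=6, p=76, q=69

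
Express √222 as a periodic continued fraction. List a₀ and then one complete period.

[14; 1, 8, 1, 28]

a₀ = ⌊√222⌋ = 14.
With m₀=0, d₀=1 and mₖ₊₁ = dₖaₖ − mₖ, dₖ₊₁ = (n − mₖ₊₁²)/dₖ, aₖ₊₁ = ⌊(a₀+mₖ₊₁)/dₖ₊₁⌋:
  k=1: m=14, d=26, a=1
  k=2: m=12, d=3, a=8
  k=3: m=12, d=26, a=1
  k=4: m=14, d=1, a=28
d=1 and a=2a₀=28 at k=4, so the next step gives (m, d) = (14, 26) again — its k=1 value — and the period has length 4.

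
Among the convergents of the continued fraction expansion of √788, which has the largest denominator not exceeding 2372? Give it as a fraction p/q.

22036/785

√788 = [28; 14, 56, …] (period length 2).
Convergents:
  p_0/q_0 = 28/1
  p_1/q_1 = 393/14
  p_2/q_2 = 22036/785
  p_3/q_3 = 308897/11004
q_2 = 785 ≤ 2372 < 11004 = q_3, so the answer is 22036/785.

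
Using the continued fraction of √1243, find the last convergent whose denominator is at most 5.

141/4

√1243 = [35; 3, 1, 9, 3, 9, 1, 3, 70, …] (period length 8).
Convergents:
  p_0/q_0 = 35/1
  p_1/q_1 = 106/3
  p_2/q_2 = 141/4
  p_3/q_3 = 1375/39
q_2 = 4 ≤ 5 < 39 = q_3, so the answer is 141/4.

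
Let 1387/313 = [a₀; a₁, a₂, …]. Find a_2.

3

1387 = 4·313 + 135   →  a_0 = 4
313 = 2·135 + 43   →  a_1 = 2
135 = 3·43 + 6   →  a_2 = 3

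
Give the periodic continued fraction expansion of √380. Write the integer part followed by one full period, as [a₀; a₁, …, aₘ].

a₀ = ⌊√380⌋ = 19.
With m₀=0, d₀=1 and mₖ₊₁ = dₖaₖ − mₖ, dₖ₊₁ = (n − mₖ₊₁²)/dₖ, aₖ₊₁ = ⌊(a₀+mₖ₊₁)/dₖ₊₁⌋:
  k=1: m=19, d=19, a=2
  k=2: m=19, d=1, a=38
d=1 and a=2a₀=38 at k=2, so the next step gives (m, d) = (19, 19) again — its k=1 value — and the period has length 2.

[19; 2, 38]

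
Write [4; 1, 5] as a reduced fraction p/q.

29/6

Fold from the inside: start with 5/1.
  1 + 1/5 = 6/5
  4 + 5/6 = 29/6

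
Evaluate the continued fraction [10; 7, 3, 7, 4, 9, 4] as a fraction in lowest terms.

Fold from the inside: start with 4/1.
  9 + 1/4 = 37/4
  4 + 4/37 = 152/37
  7 + 37/152 = 1101/152
  3 + 152/1101 = 3455/1101
  7 + 1101/3455 = 25286/3455
  10 + 3455/25286 = 256315/25286

256315/25286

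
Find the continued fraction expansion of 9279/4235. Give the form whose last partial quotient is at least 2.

9279 = 2×4235 + 809
4235 = 5×809 + 190
809 = 4×190 + 49
190 = 3×49 + 43
49 = 1×43 + 6
43 = 7×6 + 1
6 = 6×1 + 0  (stop)
So 9279/4235 = [2; 5, 4, 3, 1, 7, 6].

[2; 5, 4, 3, 1, 7, 6]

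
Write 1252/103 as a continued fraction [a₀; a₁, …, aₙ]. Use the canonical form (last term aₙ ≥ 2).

1252 = 12*103 + 16
103 = 6*16 + 7
16 = 2*7 + 2
7 = 3*2 + 1
2 = 2*1 + 0  (stop)
So 1252/103 = [12; 6, 2, 3, 2].

[12; 6, 2, 3, 2]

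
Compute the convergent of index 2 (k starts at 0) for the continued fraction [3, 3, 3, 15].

Using pₖ = aₖpₖ₋₁ + pₖ₋₂, qₖ = aₖqₖ₋₁ + qₖ₋₂ (with p₋₁=1, p₋₂=0, q₋₁=0, q₋₂=1):
  k=0: a=3, p=3, q=1
  k=1: a=3, p=10, q=3
  k=2: a=3, p=33, q=10

33/10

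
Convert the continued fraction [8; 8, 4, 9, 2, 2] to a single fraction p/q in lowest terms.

Using pₖ = aₖpₖ₋₁ + pₖ₋₂ and qₖ = aₖqₖ₋₁ + qₖ₋₂:
  k=0: a=8, p=8, q=1
  k=1: a=8, p=65, q=8
  k=2: a=4, p=268, q=33
  k=3: a=9, p=2477, q=305
  k=4: a=2, p=5222, q=643
  k=5: a=2, p=12921, q=1591

12921/1591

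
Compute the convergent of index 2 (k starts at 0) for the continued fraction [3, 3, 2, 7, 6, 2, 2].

Using pₖ = aₖpₖ₋₁ + pₖ₋₂, qₖ = aₖqₖ₋₁ + qₖ₋₂ (with p₋₁=1, p₋₂=0, q₋₁=0, q₋₂=1):
  k=0: a=3, p=3, q=1
  k=1: a=3, p=10, q=3
  k=2: a=2, p=23, q=7

23/7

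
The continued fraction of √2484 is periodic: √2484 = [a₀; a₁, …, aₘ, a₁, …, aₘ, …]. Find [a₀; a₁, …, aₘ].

[49; 1, 5, 4, 5, 1, 98]

a₀ = ⌊√2484⌋ = 49.
With m₀=0, d₀=1 and mₖ₊₁ = dₖaₖ − mₖ, dₖ₊₁ = (n − mₖ₊₁²)/dₖ, aₖ₊₁ = ⌊(a₀+mₖ₊₁)/dₖ₊₁⌋:
  k=1: m=49, d=83, a=1
  k=2: m=34, d=16, a=5
  k=3: m=46, d=23, a=4
  k=4: m=46, d=16, a=5
  k=5: m=34, d=83, a=1
  k=6: m=49, d=1, a=98
d=1 and a=2a₀=98 at k=6, so the next step gives (m, d) = (49, 83) again — its k=1 value — and the period has length 6.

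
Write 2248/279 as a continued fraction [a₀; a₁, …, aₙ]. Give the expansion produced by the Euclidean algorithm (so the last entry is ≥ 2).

2248 = 8·279 + 16
279 = 17·16 + 7
16 = 2·7 + 2
7 = 3·2 + 1
2 = 2·1 + 0  (stop)
So 2248/279 = [8; 17, 2, 3, 2].

[8; 17, 2, 3, 2]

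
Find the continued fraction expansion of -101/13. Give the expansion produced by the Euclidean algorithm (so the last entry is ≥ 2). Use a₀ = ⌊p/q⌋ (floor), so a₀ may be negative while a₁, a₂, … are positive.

[-8; 4, 3]

-101 = -8×13 + 3
13 = 4×3 + 1
3 = 3×1 + 0  (stop)
So -101/13 = [-8; 4, 3].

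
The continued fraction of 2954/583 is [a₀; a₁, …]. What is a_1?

2954 = 5·583 + 39   →  a_0 = 5
583 = 14·39 + 37   →  a_1 = 14

14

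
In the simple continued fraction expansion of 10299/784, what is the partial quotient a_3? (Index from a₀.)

10299 = 13·784 + 107   →  a_0 = 13
784 = 7·107 + 35   →  a_1 = 7
107 = 3·35 + 2   →  a_2 = 3
35 = 17·2 + 1   →  a_3 = 17

17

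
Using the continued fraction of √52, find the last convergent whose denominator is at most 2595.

√52 = [7; 4, 1, 2, 1, 4, 14, …] (period length 6).
Convergents:
  p_0/q_0 = 7/1
  p_1/q_1 = 29/4
  p_2/q_2 = 36/5
  p_3/q_3 = 101/14
  p_4/q_4 = 137/19
  p_5/q_5 = 649/90
  p_6/q_6 = 9223/1279
  p_7/q_7 = 37541/5206
q_6 = 1279 ≤ 2595 < 5206 = q_7, so the answer is 9223/1279.

9223/1279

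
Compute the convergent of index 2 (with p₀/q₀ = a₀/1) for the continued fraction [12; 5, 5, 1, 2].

Using pₖ = aₖpₖ₋₁ + pₖ₋₂, qₖ = aₖqₖ₋₁ + qₖ₋₂ (with p₋₁=1, p₋₂=0, q₋₁=0, q₋₂=1):
  k=0: a=12, p=12, q=1
  k=1: a=5, p=61, q=5
  k=2: a=5, p=317, q=26

317/26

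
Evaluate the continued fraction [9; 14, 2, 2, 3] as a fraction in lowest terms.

2222/245

Fold from the inside: start with 3/1.
  2 + 1/3 = 7/3
  2 + 3/7 = 17/7
  14 + 7/17 = 245/17
  9 + 17/245 = 2222/245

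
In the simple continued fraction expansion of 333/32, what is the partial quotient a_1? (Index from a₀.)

333 = 10·32 + 13   →  a_0 = 10
32 = 2·13 + 6   →  a_1 = 2

2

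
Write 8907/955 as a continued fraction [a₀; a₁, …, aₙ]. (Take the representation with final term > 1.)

8907 = 9*955 + 312
955 = 3*312 + 19
312 = 16*19 + 8
19 = 2*8 + 3
8 = 2*3 + 2
3 = 1*2 + 1
2 = 2*1 + 0  (stop)
So 8907/955 = [9; 3, 16, 2, 2, 1, 2].

[9; 3, 16, 2, 2, 1, 2]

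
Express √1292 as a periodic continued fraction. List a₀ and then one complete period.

a₀ = ⌊√1292⌋ = 35.
With m₀=0, d₀=1 and mₖ₊₁ = dₖaₖ − mₖ, dₖ₊₁ = (n − mₖ₊₁²)/dₖ, aₖ₊₁ = ⌊(a₀+mₖ₊₁)/dₖ₊₁⌋:
  k=1: m=35, d=67, a=1
  k=2: m=32, d=4, a=16
  k=3: m=32, d=67, a=1
  k=4: m=35, d=1, a=70
d=1 and a=2a₀=70 at k=4, so the next step gives (m, d) = (35, 67) again — its k=1 value — and the period has length 4.

[35; 1, 16, 1, 70]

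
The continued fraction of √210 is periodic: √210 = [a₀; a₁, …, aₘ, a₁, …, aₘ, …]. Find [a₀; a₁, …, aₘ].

a₀ = ⌊√210⌋ = 14.

[14; 2, 28]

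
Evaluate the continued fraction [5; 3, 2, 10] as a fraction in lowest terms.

Fold from the inside: start with 10/1.
  2 + 1/10 = 21/10
  3 + 10/21 = 73/21
  5 + 21/73 = 386/73

386/73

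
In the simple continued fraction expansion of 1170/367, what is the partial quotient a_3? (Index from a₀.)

1170 = 3·367 + 69   →  a_0 = 3
367 = 5·69 + 22   →  a_1 = 5
69 = 3·22 + 3   →  a_2 = 3
22 = 7·3 + 1   →  a_3 = 7

7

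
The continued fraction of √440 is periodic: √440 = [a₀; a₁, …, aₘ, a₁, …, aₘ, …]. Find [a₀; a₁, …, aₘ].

[20; 1, 40]

a₀ = ⌊√440⌋ = 20.
With m₀=0, d₀=1 and mₖ₊₁ = dₖaₖ − mₖ, dₖ₊₁ = (n − mₖ₊₁²)/dₖ, aₖ₊₁ = ⌊(a₀+mₖ₊₁)/dₖ₊₁⌋:
  k=1: m=20, d=40, a=1
  k=2: m=20, d=1, a=40
d=1 and a=2a₀=40 at k=2, so the next step gives (m, d) = (20, 40) again — its k=1 value — and the period has length 2.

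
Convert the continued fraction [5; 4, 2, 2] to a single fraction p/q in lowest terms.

115/22

Using pₖ = aₖpₖ₋₁ + pₖ₋₂ and qₖ = aₖqₖ₋₁ + qₖ₋₂:
  k=0: a=5, p=5, q=1
  k=1: a=4, p=21, q=4
  k=2: a=2, p=47, q=9
  k=3: a=2, p=115, q=22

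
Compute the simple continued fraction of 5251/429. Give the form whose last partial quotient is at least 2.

5251 = 12·429 + 103
429 = 4·103 + 17
103 = 6·17 + 1
17 = 17·1 + 0  (stop)
So 5251/429 = [12; 4, 6, 17].

[12; 4, 6, 17]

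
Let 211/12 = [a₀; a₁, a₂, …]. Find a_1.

1

211 = 17·12 + 7   →  a_0 = 17
12 = 1·7 + 5   →  a_1 = 1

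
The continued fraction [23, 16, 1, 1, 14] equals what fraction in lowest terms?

Using pₖ = aₖpₖ₋₁ + pₖ₋₂ and qₖ = aₖqₖ₋₁ + qₖ₋₂:
  k=0: a=23, p=23, q=1
  k=1: a=16, p=369, q=16
  k=2: a=1, p=392, q=17
  k=3: a=1, p=761, q=33
  k=4: a=14, p=11046, q=479

11046/479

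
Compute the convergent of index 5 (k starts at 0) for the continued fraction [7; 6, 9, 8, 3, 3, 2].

Using pₖ = aₖpₖ₋₁ + pₖ₋₂, qₖ = aₖqₖ₋₁ + qₖ₋₂ (with p₋₁=1, p₋₂=0, q₋₁=0, q₋₂=1):
  k=0: a=7, p=7, q=1
  k=1: a=6, p=43, q=6
  k=2: a=9, p=394, q=55
  k=3: a=8, p=3195, q=446
  k=4: a=3, p=9979, q=1393
  k=5: a=3, p=33132, q=4625

33132/4625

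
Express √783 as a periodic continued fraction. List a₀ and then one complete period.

[27; 1, 54]

a₀ = ⌊√783⌋ = 27.
With m₀=0, d₀=1 and mₖ₊₁ = dₖaₖ − mₖ, dₖ₊₁ = (n − mₖ₊₁²)/dₖ, aₖ₊₁ = ⌊(a₀+mₖ₊₁)/dₖ₊₁⌋:
  k=1: m=27, d=54, a=1
  k=2: m=27, d=1, a=54
d=1 and a=2a₀=54 at k=2, so the next step gives (m, d) = (27, 54) again — its k=1 value — and the period has length 2.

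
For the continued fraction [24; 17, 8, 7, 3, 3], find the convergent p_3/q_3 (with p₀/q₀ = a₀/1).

23481/976

Using pₖ = aₖpₖ₋₁ + pₖ₋₂, qₖ = aₖqₖ₋₁ + qₖ₋₂ (with p₋₁=1, p₋₂=0, q₋₁=0, q₋₂=1):
  k=0: a=24, p=24, q=1
  k=1: a=17, p=409, q=17
  k=2: a=8, p=3296, q=137
  k=3: a=7, p=23481, q=976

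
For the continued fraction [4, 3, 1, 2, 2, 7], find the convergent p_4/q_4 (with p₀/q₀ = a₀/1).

111/26

Using pₖ = aₖpₖ₋₁ + pₖ₋₂, qₖ = aₖqₖ₋₁ + qₖ₋₂ (with p₋₁=1, p₋₂=0, q₋₁=0, q₋₂=1):
  k=0: a=4, p=4, q=1
  k=1: a=3, p=13, q=3
  k=2: a=1, p=17, q=4
  k=3: a=2, p=47, q=11
  k=4: a=2, p=111, q=26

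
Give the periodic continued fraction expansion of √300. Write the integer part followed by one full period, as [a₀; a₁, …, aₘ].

[17; 3, 8, 3, 34]

a₀ = ⌊√300⌋ = 17.
With m₀=0, d₀=1 and mₖ₊₁ = dₖaₖ − mₖ, dₖ₊₁ = (n − mₖ₊₁²)/dₖ, aₖ₊₁ = ⌊(a₀+mₖ₊₁)/dₖ₊₁⌋:
  k=1: m=17, d=11, a=3
  k=2: m=16, d=4, a=8
  k=3: m=16, d=11, a=3
  k=4: m=17, d=1, a=34
d=1 and a=2a₀=34 at k=4, so the next step gives (m, d) = (17, 11) again — its k=1 value — and the period has length 4.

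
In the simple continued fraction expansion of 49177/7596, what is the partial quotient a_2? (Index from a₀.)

9

49177 = 6·7596 + 3601   →  a_0 = 6
7596 = 2·3601 + 394   →  a_1 = 2
3601 = 9·394 + 55   →  a_2 = 9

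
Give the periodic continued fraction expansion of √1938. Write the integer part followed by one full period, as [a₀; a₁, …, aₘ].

[44; 44, 88]

a₀ = ⌊√1938⌋ = 44.
With m₀=0, d₀=1 and mₖ₊₁ = dₖaₖ − mₖ, dₖ₊₁ = (n − mₖ₊₁²)/dₖ, aₖ₊₁ = ⌊(a₀+mₖ₊₁)/dₖ₊₁⌋:
  k=1: m=44, d=2, a=44
  k=2: m=44, d=1, a=88
d=1 and a=2a₀=88 at k=2, so the next step gives (m, d) = (44, 2) again — its k=1 value — and the period has length 2.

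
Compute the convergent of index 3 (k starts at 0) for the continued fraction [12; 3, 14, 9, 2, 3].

Using pₖ = aₖpₖ₋₁ + pₖ₋₂, qₖ = aₖqₖ₋₁ + qₖ₋₂ (with p₋₁=1, p₋₂=0, q₋₁=0, q₋₂=1):
  k=0: a=12, p=12, q=1
  k=1: a=3, p=37, q=3
  k=2: a=14, p=530, q=43
  k=3: a=9, p=4807, q=390

4807/390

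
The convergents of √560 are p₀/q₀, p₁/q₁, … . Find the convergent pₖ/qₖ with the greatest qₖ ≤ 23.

√560 = [23; 1, 1, 1, 46, …] (period length 4).
Convergents:
  p_0/q_0 = 23/1
  p_1/q_1 = 24/1
  p_2/q_2 = 47/2
  p_3/q_3 = 71/3
  p_4/q_4 = 3313/140
q_3 = 3 ≤ 23 < 140 = q_4, so the answer is 71/3.

71/3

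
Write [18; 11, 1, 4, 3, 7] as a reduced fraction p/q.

24993/1382

Fold from the inside: start with 7/1.
  3 + 1/7 = 22/7
  4 + 7/22 = 95/22
  1 + 22/95 = 117/95
  11 + 95/117 = 1382/117
  18 + 117/1382 = 24993/1382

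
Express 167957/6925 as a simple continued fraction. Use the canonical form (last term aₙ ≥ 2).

[24; 3, 1, 16, 17, 6]

167957 = 24*6925 + 1757
6925 = 3*1757 + 1654
1757 = 1*1654 + 103
1654 = 16*103 + 6
103 = 17*6 + 1
6 = 6*1 + 0  (stop)
So 167957/6925 = [24; 3, 1, 16, 17, 6].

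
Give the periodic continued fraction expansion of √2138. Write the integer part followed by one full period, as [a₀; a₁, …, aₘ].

a₀ = ⌊√2138⌋ = 46.
With m₀=0, d₀=1 and mₖ₊₁ = dₖaₖ − mₖ, dₖ₊₁ = (n − mₖ₊₁²)/dₖ, aₖ₊₁ = ⌊(a₀+mₖ₊₁)/dₖ₊₁⌋:
  k=1: m=46, d=22, a=4
  k=2: m=42, d=17, a=5
  k=3: m=43, d=17, a=5
  k=4: m=42, d=22, a=4
  k=5: m=46, d=1, a=92
d=1 and a=2a₀=92 at k=5, so the next step gives (m, d) = (46, 22) again — its k=1 value — and the period has length 5.

[46; 4, 5, 5, 4, 92]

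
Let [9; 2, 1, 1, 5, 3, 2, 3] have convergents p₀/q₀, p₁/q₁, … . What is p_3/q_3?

Using pₖ = aₖpₖ₋₁ + pₖ₋₂, qₖ = aₖqₖ₋₁ + qₖ₋₂ (with p₋₁=1, p₋₂=0, q₋₁=0, q₋₂=1):
  k=0: a=9, p=9, q=1
  k=1: a=2, p=19, q=2
  k=2: a=1, p=28, q=3
  k=3: a=1, p=47, q=5

47/5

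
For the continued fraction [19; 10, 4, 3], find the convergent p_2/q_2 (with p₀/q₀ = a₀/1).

783/41

Using pₖ = aₖpₖ₋₁ + pₖ₋₂, qₖ = aₖqₖ₋₁ + qₖ₋₂ (with p₋₁=1, p₋₂=0, q₋₁=0, q₋₂=1):
  k=0: a=19, p=19, q=1
  k=1: a=10, p=191, q=10
  k=2: a=4, p=783, q=41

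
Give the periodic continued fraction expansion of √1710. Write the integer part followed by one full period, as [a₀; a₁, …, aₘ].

[41; 2, 1, 5, 4, 5, 1, 2, 82]

a₀ = ⌊√1710⌋ = 41.
With m₀=0, d₀=1 and mₖ₊₁ = dₖaₖ − mₖ, dₖ₊₁ = (n − mₖ₊₁²)/dₖ, aₖ₊₁ = ⌊(a₀+mₖ₊₁)/dₖ₊₁⌋:
  k=1: m=41, d=29, a=2
  k=2: m=17, d=49, a=1
  k=3: m=32, d=14, a=5
  k=4: m=38, d=19, a=4
  k=5: m=38, d=14, a=5
  k=6: m=32, d=49, a=1
  k=7: m=17, d=29, a=2
  k=8: m=41, d=1, a=82
d=1 and a=2a₀=82 at k=8, so the next step gives (m, d) = (41, 29) again — its k=1 value — and the period has length 8.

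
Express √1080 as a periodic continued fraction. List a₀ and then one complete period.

a₀ = ⌊√1080⌋ = 32.
With m₀=0, d₀=1 and mₖ₊₁ = dₖaₖ − mₖ, dₖ₊₁ = (n − mₖ₊₁²)/dₖ, aₖ₊₁ = ⌊(a₀+mₖ₊₁)/dₖ₊₁⌋:
  k=1: m=32, d=56, a=1
  k=2: m=24, d=9, a=6
  k=3: m=30, d=20, a=3
  k=4: m=30, d=9, a=6
  k=5: m=24, d=56, a=1
  k=6: m=32, d=1, a=64
d=1 and a=2a₀=64 at k=6, so the next step gives (m, d) = (32, 56) again — its k=1 value — and the period has length 6.

[32; 1, 6, 3, 6, 1, 64]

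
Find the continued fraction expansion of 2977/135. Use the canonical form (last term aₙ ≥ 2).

[22; 19, 3, 2]

2977 = 22×135 + 7
135 = 19×7 + 2
7 = 3×2 + 1
2 = 2×1 + 0  (stop)
So 2977/135 = [22; 19, 3, 2].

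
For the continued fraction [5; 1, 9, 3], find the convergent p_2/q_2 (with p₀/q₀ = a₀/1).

59/10

Using pₖ = aₖpₖ₋₁ + pₖ₋₂, qₖ = aₖqₖ₋₁ + qₖ₋₂ (with p₋₁=1, p₋₂=0, q₋₁=0, q₋₂=1):
  k=0: a=5, p=5, q=1
  k=1: a=1, p=6, q=1
  k=2: a=9, p=59, q=10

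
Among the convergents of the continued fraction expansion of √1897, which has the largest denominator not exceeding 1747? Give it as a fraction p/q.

43903/1008

√1897 = [43; 1, 1, 4, 12, 4, 1, 1, 86, …] (period length 8).
Convergents:
  p_0/q_0 = 43/1
  p_1/q_1 = 44/1
  p_2/q_2 = 87/2
  p_3/q_3 = 392/9
  p_4/q_4 = 4791/110
  p_5/q_5 = 19556/449
  p_6/q_6 = 24347/559
  p_7/q_7 = 43903/1008
  p_8/q_8 = 3800005/87247
q_7 = 1008 ≤ 1747 < 87247 = q_8, so the answer is 43903/1008.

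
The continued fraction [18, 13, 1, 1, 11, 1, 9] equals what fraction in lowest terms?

Fold from the inside: start with 9/1.
  1 + 1/9 = 10/9
  11 + 9/10 = 119/10
  1 + 10/119 = 129/119
  1 + 119/129 = 248/129
  13 + 129/248 = 3353/248
  18 + 248/3353 = 60602/3353

60602/3353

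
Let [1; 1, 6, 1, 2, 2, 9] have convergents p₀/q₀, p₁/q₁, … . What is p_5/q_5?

Using pₖ = aₖpₖ₋₁ + pₖ₋₂, qₖ = aₖqₖ₋₁ + qₖ₋₂ (with p₋₁=1, p₋₂=0, q₋₁=0, q₋₂=1):
  k=0: a=1, p=1, q=1
  k=1: a=1, p=2, q=1
  k=2: a=6, p=13, q=7
  k=3: a=1, p=15, q=8
  k=4: a=2, p=43, q=23
  k=5: a=2, p=101, q=54

101/54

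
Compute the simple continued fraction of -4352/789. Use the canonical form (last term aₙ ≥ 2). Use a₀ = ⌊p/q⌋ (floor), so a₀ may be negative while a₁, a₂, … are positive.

[-6; 2, 15, 3, 1, 1, 3]

-4352 = -6*789 + 382
789 = 2*382 + 25
382 = 15*25 + 7
25 = 3*7 + 4
7 = 1*4 + 3
4 = 1*3 + 1
3 = 3*1 + 0  (stop)
So -4352/789 = [-6; 2, 15, 3, 1, 1, 3].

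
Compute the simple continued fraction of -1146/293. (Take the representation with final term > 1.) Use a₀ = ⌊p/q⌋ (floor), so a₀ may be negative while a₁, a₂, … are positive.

-1146 = -4·293 + 26
293 = 11·26 + 7
26 = 3·7 + 5
7 = 1·5 + 2
5 = 2·2 + 1
2 = 2·1 + 0  (stop)
So -1146/293 = [-4; 11, 3, 1, 2, 2].

[-4; 11, 3, 1, 2, 2]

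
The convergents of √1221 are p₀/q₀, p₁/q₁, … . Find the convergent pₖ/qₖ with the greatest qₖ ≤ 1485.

√1221 = [34; 1, 16, 2, 16, 1, 68, …] (period length 6).
Convergents:
  p_0/q_0 = 34/1
  p_1/q_1 = 35/1
  p_2/q_2 = 594/17
  p_3/q_3 = 1223/35
  p_4/q_4 = 20162/577
  p_5/q_5 = 21385/612
  p_6/q_6 = 1474342/42193
q_5 = 612 ≤ 1485 < 42193 = q_6, so the answer is 21385/612.

21385/612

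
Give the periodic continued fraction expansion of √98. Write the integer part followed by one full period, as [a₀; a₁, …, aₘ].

[9; 1, 8, 1, 18]

a₀ = ⌊√98⌋ = 9.
With m₀=0, d₀=1 and mₖ₊₁ = dₖaₖ − mₖ, dₖ₊₁ = (n − mₖ₊₁²)/dₖ, aₖ₊₁ = ⌊(a₀+mₖ₊₁)/dₖ₊₁⌋:
  k=1: m=9, d=17, a=1
  k=2: m=8, d=2, a=8
  k=3: m=8, d=17, a=1
  k=4: m=9, d=1, a=18
d=1 and a=2a₀=18 at k=4, so the next step gives (m, d) = (9, 17) again — its k=1 value — and the period has length 4.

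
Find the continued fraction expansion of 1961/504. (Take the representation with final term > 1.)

1961 = 3*504 + 449
504 = 1*449 + 55
449 = 8*55 + 9
55 = 6*9 + 1
9 = 9*1 + 0  (stop)
So 1961/504 = [3; 1, 8, 6, 9].

[3; 1, 8, 6, 9]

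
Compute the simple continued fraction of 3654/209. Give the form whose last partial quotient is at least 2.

3654 = 17×209 + 101
209 = 2×101 + 7
101 = 14×7 + 3
7 = 2×3 + 1
3 = 3×1 + 0  (stop)
So 3654/209 = [17; 2, 14, 2, 3].

[17; 2, 14, 2, 3]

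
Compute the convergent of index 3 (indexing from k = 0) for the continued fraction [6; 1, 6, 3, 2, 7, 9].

151/22

Using pₖ = aₖpₖ₋₁ + pₖ₋₂, qₖ = aₖqₖ₋₁ + qₖ₋₂ (with p₋₁=1, p₋₂=0, q₋₁=0, q₋₂=1):
  k=0: a=6, p=6, q=1
  k=1: a=1, p=7, q=1
  k=2: a=6, p=48, q=7
  k=3: a=3, p=151, q=22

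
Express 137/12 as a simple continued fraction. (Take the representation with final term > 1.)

137 = 11·12 + 5
12 = 2·5 + 2
5 = 2·2 + 1
2 = 2·1 + 0  (stop)
So 137/12 = [11; 2, 2, 2].

[11; 2, 2, 2]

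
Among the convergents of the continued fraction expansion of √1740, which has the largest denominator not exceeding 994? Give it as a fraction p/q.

30409/729

√1740 = [41; 1, 2, 2, 20, 2, 2, 1, 82, …] (period length 8).
Convergents:
  p_0/q_0 = 41/1
  p_1/q_1 = 42/1
  p_2/q_2 = 125/3
  p_3/q_3 = 292/7
  p_4/q_4 = 5965/143
  p_5/q_5 = 12222/293
  p_6/q_6 = 30409/729
  p_7/q_7 = 42631/1022
q_6 = 729 ≤ 994 < 1022 = q_7, so the answer is 30409/729.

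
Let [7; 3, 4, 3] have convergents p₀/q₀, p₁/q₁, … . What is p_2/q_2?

95/13

Using pₖ = aₖpₖ₋₁ + pₖ₋₂, qₖ = aₖqₖ₋₁ + qₖ₋₂ (with p₋₁=1, p₋₂=0, q₋₁=0, q₋₂=1):
  k=0: a=7, p=7, q=1
  k=1: a=3, p=22, q=3
  k=2: a=4, p=95, q=13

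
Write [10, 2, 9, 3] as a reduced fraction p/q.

Fold from the inside: start with 3/1.
  9 + 1/3 = 28/3
  2 + 3/28 = 59/28
  10 + 28/59 = 618/59

618/59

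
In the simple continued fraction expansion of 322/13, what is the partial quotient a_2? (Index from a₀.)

322 = 24·13 + 10   →  a_0 = 24
13 = 1·10 + 3   →  a_1 = 1
10 = 3·3 + 1   →  a_2 = 3

3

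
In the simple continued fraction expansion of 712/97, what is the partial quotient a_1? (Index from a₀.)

2

712 = 7·97 + 33   →  a_0 = 7
97 = 2·33 + 31   →  a_1 = 2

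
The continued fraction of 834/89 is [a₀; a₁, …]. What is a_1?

2

834 = 9·89 + 33   →  a_0 = 9
89 = 2·33 + 23   →  a_1 = 2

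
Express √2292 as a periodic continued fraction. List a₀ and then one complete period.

a₀ = ⌊√2292⌋ = 47.
With m₀=0, d₀=1 and mₖ₊₁ = dₖaₖ − mₖ, dₖ₊₁ = (n − mₖ₊₁²)/dₖ, aₖ₊₁ = ⌊(a₀+mₖ₊₁)/dₖ₊₁⌋:
  k=1: m=47, d=83, a=1
  k=2: m=36, d=12, a=6
  k=3: m=36, d=83, a=1
  k=4: m=47, d=1, a=94
d=1 and a=2a₀=94 at k=4, so the next step gives (m, d) = (47, 83) again — its k=1 value — and the period has length 4.

[47; 1, 6, 1, 94]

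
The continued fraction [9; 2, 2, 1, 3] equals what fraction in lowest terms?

Using pₖ = aₖpₖ₋₁ + pₖ₋₂ and qₖ = aₖqₖ₋₁ + qₖ₋₂:
  k=0: a=9, p=9, q=1
  k=1: a=2, p=19, q=2
  k=2: a=2, p=47, q=5
  k=3: a=1, p=66, q=7
  k=4: a=3, p=245, q=26

245/26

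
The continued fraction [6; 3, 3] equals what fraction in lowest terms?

Fold from the inside: start with 3/1.
  3 + 1/3 = 10/3
  6 + 3/10 = 63/10

63/10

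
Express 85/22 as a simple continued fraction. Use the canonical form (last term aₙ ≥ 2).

85 = 3*22 + 19
22 = 1*19 + 3
19 = 6*3 + 1
3 = 3*1 + 0  (stop)
So 85/22 = [3; 1, 6, 3].

[3; 1, 6, 3]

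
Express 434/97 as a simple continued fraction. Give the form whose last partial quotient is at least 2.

[4; 2, 9, 5]

434 = 4*97 + 46
97 = 2*46 + 5
46 = 9*5 + 1
5 = 5*1 + 0  (stop)
So 434/97 = [4; 2, 9, 5].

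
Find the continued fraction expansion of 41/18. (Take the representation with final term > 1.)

[2; 3, 1, 1, 2]

41 = 2×18 + 5
18 = 3×5 + 3
5 = 1×3 + 2
3 = 1×2 + 1
2 = 2×1 + 0  (stop)
So 41/18 = [2; 3, 1, 1, 2].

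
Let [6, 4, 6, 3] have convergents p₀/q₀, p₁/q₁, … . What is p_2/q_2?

156/25

Using pₖ = aₖpₖ₋₁ + pₖ₋₂, qₖ = aₖqₖ₋₁ + qₖ₋₂ (with p₋₁=1, p₋₂=0, q₋₁=0, q₋₂=1):
  k=0: a=6, p=6, q=1
  k=1: a=4, p=25, q=4
  k=2: a=6, p=156, q=25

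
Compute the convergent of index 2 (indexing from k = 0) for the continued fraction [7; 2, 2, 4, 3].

Using pₖ = aₖpₖ₋₁ + pₖ₋₂, qₖ = aₖqₖ₋₁ + qₖ₋₂ (with p₋₁=1, p₋₂=0, q₋₁=0, q₋₂=1):
  k=0: a=7, p=7, q=1
  k=1: a=2, p=15, q=2
  k=2: a=2, p=37, q=5

37/5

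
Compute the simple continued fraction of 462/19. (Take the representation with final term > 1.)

462 = 24×19 + 6
19 = 3×6 + 1
6 = 6×1 + 0  (stop)
So 462/19 = [24; 3, 6].

[24; 3, 6]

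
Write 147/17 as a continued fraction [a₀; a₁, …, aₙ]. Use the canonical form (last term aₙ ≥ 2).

[8; 1, 1, 1, 5]

147 = 8×17 + 11
17 = 1×11 + 6
11 = 1×6 + 5
6 = 1×5 + 1
5 = 5×1 + 0  (stop)
So 147/17 = [8; 1, 1, 1, 5].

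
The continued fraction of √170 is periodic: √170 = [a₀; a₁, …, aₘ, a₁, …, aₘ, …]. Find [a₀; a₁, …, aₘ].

[13; 26]

a₀ = ⌊√170⌋ = 13.
With m₀=0, d₀=1 and mₖ₊₁ = dₖaₖ − mₖ, dₖ₊₁ = (n − mₖ₊₁²)/dₖ, aₖ₊₁ = ⌊(a₀+mₖ₊₁)/dₖ₊₁⌋:
  k=1: m=13, d=1, a=26
d=1 and a=2a₀=26 at k=1, so the next step gives (m, d) = (13, 1) again — its k=1 value — and the period has length 1.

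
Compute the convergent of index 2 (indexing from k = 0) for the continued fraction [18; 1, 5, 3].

Using pₖ = aₖpₖ₋₁ + pₖ₋₂, qₖ = aₖqₖ₋₁ + qₖ₋₂ (with p₋₁=1, p₋₂=0, q₋₁=0, q₋₂=1):
  k=0: a=18, p=18, q=1
  k=1: a=1, p=19, q=1
  k=2: a=5, p=113, q=6

113/6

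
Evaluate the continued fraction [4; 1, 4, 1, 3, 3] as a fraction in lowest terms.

362/75

Using pₖ = aₖpₖ₋₁ + pₖ₋₂ and qₖ = aₖqₖ₋₁ + qₖ₋₂:
  k=0: a=4, p=4, q=1
  k=1: a=1, p=5, q=1
  k=2: a=4, p=24, q=5
  k=3: a=1, p=29, q=6
  k=4: a=3, p=111, q=23
  k=5: a=3, p=362, q=75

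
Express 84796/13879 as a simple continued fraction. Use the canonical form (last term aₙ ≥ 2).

84796 = 6*13879 + 1522
13879 = 9*1522 + 181
1522 = 8*181 + 74
181 = 2*74 + 33
74 = 2*33 + 8
33 = 4*8 + 1
8 = 8*1 + 0  (stop)
So 84796/13879 = [6; 9, 8, 2, 2, 4, 8].

[6; 9, 8, 2, 2, 4, 8]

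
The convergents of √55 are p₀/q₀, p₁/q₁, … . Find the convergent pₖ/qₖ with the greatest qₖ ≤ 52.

89/12

√55 = [7; 2, 2, 2, 14, …] (period length 4).
Convergents:
  p_0/q_0 = 7/1
  p_1/q_1 = 15/2
  p_2/q_2 = 37/5
  p_3/q_3 = 89/12
  p_4/q_4 = 1283/173
q_3 = 12 ≤ 52 < 173 = q_4, so the answer is 89/12.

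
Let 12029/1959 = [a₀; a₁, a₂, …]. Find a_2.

8

12029 = 6·1959 + 275   →  a_0 = 6
1959 = 7·275 + 34   →  a_1 = 7
275 = 8·34 + 3   →  a_2 = 8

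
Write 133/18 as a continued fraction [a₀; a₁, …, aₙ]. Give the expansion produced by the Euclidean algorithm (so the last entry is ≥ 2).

[7; 2, 1, 1, 3]

133 = 7×18 + 7
18 = 2×7 + 4
7 = 1×4 + 3
4 = 1×3 + 1
3 = 3×1 + 0  (stop)
So 133/18 = [7; 2, 1, 1, 3].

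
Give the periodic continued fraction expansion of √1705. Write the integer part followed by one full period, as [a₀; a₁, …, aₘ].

a₀ = ⌊√1705⌋ = 41.
With m₀=0, d₀=1 and mₖ₊₁ = dₖaₖ − mₖ, dₖ₊₁ = (n − mₖ₊₁²)/dₖ, aₖ₊₁ = ⌊(a₀+mₖ₊₁)/dₖ₊₁⌋:
  k=1: m=41, d=24, a=3
  k=2: m=31, d=31, a=2
  k=3: m=31, d=24, a=3
  k=4: m=41, d=1, a=82
d=1 and a=2a₀=82 at k=4, so the next step gives (m, d) = (41, 24) again — its k=1 value — and the period has length 4.

[41; 3, 2, 3, 82]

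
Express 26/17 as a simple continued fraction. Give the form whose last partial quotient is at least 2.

[1; 1, 1, 8]

26 = 1·17 + 9
17 = 1·9 + 8
9 = 1·8 + 1
8 = 8·1 + 0  (stop)
So 26/17 = [1; 1, 1, 8].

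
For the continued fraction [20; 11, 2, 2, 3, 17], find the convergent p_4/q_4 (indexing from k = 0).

3897/194

Using pₖ = aₖpₖ₋₁ + pₖ₋₂, qₖ = aₖqₖ₋₁ + qₖ₋₂ (with p₋₁=1, p₋₂=0, q₋₁=0, q₋₂=1):
  k=0: a=20, p=20, q=1
  k=1: a=11, p=221, q=11
  k=2: a=2, p=462, q=23
  k=3: a=2, p=1145, q=57
  k=4: a=3, p=3897, q=194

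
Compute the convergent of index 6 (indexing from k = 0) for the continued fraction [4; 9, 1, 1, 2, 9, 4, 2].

Using pₖ = aₖpₖ₋₁ + pₖ₋₂, qₖ = aₖqₖ₋₁ + qₖ₋₂ (with p₋₁=1, p₋₂=0, q₋₁=0, q₋₂=1):
  k=0: a=4, p=4, q=1
  k=1: a=9, p=37, q=9
  k=2: a=1, p=41, q=10
  k=3: a=1, p=78, q=19
  k=4: a=2, p=197, q=48
  k=5: a=9, p=1851, q=451
  k=6: a=4, p=7601, q=1852

7601/1852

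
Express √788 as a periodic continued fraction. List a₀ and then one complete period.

a₀ = ⌊√788⌋ = 28.
With m₀=0, d₀=1 and mₖ₊₁ = dₖaₖ − mₖ, dₖ₊₁ = (n − mₖ₊₁²)/dₖ, aₖ₊₁ = ⌊(a₀+mₖ₊₁)/dₖ₊₁⌋:
  k=1: m=28, d=4, a=14
  k=2: m=28, d=1, a=56
d=1 and a=2a₀=56 at k=2, so the next step gives (m, d) = (28, 4) again — its k=1 value — and the period has length 2.

[28; 14, 56]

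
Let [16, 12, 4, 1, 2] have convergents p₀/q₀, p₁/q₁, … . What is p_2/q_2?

788/49

Using pₖ = aₖpₖ₋₁ + pₖ₋₂, qₖ = aₖqₖ₋₁ + qₖ₋₂ (with p₋₁=1, p₋₂=0, q₋₁=0, q₋₂=1):
  k=0: a=16, p=16, q=1
  k=1: a=12, p=193, q=12
  k=2: a=4, p=788, q=49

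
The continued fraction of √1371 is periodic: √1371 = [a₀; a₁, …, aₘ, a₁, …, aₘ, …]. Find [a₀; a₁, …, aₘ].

[37; 37, 74]

a₀ = ⌊√1371⌋ = 37.
With m₀=0, d₀=1 and mₖ₊₁ = dₖaₖ − mₖ, dₖ₊₁ = (n − mₖ₊₁²)/dₖ, aₖ₊₁ = ⌊(a₀+mₖ₊₁)/dₖ₊₁⌋:
  k=1: m=37, d=2, a=37
  k=2: m=37, d=1, a=74
d=1 and a=2a₀=74 at k=2, so the next step gives (m, d) = (37, 2) again — its k=1 value — and the period has length 2.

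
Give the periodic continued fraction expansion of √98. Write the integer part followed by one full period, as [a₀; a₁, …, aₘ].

a₀ = ⌊√98⌋ = 9.

[9; 1, 8, 1, 18]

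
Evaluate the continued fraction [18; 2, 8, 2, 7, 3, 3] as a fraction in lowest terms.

Fold from the inside: start with 3/1.
  3 + 1/3 = 10/3
  7 + 3/10 = 73/10
  2 + 10/73 = 156/73
  8 + 73/156 = 1321/156
  2 + 156/1321 = 2798/1321
  18 + 1321/2798 = 51685/2798

51685/2798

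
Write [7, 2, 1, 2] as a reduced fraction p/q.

59/8

Using pₖ = aₖpₖ₋₁ + pₖ₋₂ and qₖ = aₖqₖ₋₁ + qₖ₋₂:
  k=0: a=7, p=7, q=1
  k=1: a=2, p=15, q=2
  k=2: a=1, p=22, q=3
  k=3: a=2, p=59, q=8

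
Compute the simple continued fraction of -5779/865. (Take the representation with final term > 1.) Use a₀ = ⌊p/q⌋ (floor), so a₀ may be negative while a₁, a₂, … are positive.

-5779 = -7×865 + 276
865 = 3×276 + 37
276 = 7×37 + 17
37 = 2×17 + 3
17 = 5×3 + 2
3 = 1×2 + 1
2 = 2×1 + 0  (stop)
So -5779/865 = [-7; 3, 7, 2, 5, 1, 2].

[-7; 3, 7, 2, 5, 1, 2]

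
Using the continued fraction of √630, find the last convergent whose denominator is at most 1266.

12575/501

√630 = [25; 10, 50, …] (period length 2).
Convergents:
  p_0/q_0 = 25/1
  p_1/q_1 = 251/10
  p_2/q_2 = 12575/501
  p_3/q_3 = 126001/5020
q_2 = 501 ≤ 1266 < 5020 = q_3, so the answer is 12575/501.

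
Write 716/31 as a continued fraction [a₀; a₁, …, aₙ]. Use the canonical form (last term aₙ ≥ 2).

[23; 10, 3]

716 = 23×31 + 3
31 = 10×3 + 1
3 = 3×1 + 0  (stop)
So 716/31 = [23; 10, 3].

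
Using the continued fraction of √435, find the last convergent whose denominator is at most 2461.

√435 = [20; 1, 5, 1, 40, …] (period length 4).
Convergents:
  p_0/q_0 = 20/1
  p_1/q_1 = 21/1
  p_2/q_2 = 125/6
  p_3/q_3 = 146/7
  p_4/q_4 = 5965/286
  p_5/q_5 = 6111/293
  p_6/q_6 = 36520/1751
  p_7/q_7 = 42631/2044
  p_8/q_8 = 1741760/83511
q_7 = 2044 ≤ 2461 < 83511 = q_8, so the answer is 42631/2044.

42631/2044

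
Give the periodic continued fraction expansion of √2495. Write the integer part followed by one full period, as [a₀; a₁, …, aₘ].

a₀ = ⌊√2495⌋ = 49.
With m₀=0, d₀=1 and mₖ₊₁ = dₖaₖ − mₖ, dₖ₊₁ = (n − mₖ₊₁²)/dₖ, aₖ₊₁ = ⌊(a₀+mₖ₊₁)/dₖ₊₁⌋:
  k=1: m=49, d=94, a=1
  k=2: m=45, d=5, a=18
  k=3: m=45, d=94, a=1
  k=4: m=49, d=1, a=98
d=1 and a=2a₀=98 at k=4, so the next step gives (m, d) = (49, 94) again — its k=1 value — and the period has length 4.

[49; 1, 18, 1, 98]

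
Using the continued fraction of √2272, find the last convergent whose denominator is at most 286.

13537/284

√2272 = [47; 1, 1, 1, 94, …] (period length 4).
Convergents:
  p_0/q_0 = 47/1
  p_1/q_1 = 48/1
  p_2/q_2 = 95/2
  p_3/q_3 = 143/3
  p_4/q_4 = 13537/284
  p_5/q_5 = 13680/287
q_4 = 284 ≤ 286 < 287 = q_5, so the answer is 13537/284.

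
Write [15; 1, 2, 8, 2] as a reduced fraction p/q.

831/53

Using pₖ = aₖpₖ₋₁ + pₖ₋₂ and qₖ = aₖqₖ₋₁ + qₖ₋₂:
  k=0: a=15, p=15, q=1
  k=1: a=1, p=16, q=1
  k=2: a=2, p=47, q=3
  k=3: a=8, p=392, q=25
  k=4: a=2, p=831, q=53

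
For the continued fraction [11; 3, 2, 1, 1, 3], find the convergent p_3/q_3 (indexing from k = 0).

Using pₖ = aₖpₖ₋₁ + pₖ₋₂, qₖ = aₖqₖ₋₁ + qₖ₋₂ (with p₋₁=1, p₋₂=0, q₋₁=0, q₋₂=1):
  k=0: a=11, p=11, q=1
  k=1: a=3, p=34, q=3
  k=2: a=2, p=79, q=7
  k=3: a=1, p=113, q=10

113/10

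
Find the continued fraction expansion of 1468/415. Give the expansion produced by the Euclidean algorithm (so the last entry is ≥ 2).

[3; 1, 1, 6, 5, 6]

1468 = 3×415 + 223
415 = 1×223 + 192
223 = 1×192 + 31
192 = 6×31 + 6
31 = 5×6 + 1
6 = 6×1 + 0  (stop)
So 1468/415 = [3; 1, 1, 6, 5, 6].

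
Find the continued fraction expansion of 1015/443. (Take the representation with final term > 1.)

[2; 3, 2, 3, 3, 2, 2]

1015 = 2·443 + 129
443 = 3·129 + 56
129 = 2·56 + 17
56 = 3·17 + 5
17 = 3·5 + 2
5 = 2·2 + 1
2 = 2·1 + 0  (stop)
So 1015/443 = [2; 3, 2, 3, 3, 2, 2].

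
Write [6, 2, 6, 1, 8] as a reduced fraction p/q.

860/133

Fold from the inside: start with 8/1.
  1 + 1/8 = 9/8
  6 + 8/9 = 62/9
  2 + 9/62 = 133/62
  6 + 62/133 = 860/133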